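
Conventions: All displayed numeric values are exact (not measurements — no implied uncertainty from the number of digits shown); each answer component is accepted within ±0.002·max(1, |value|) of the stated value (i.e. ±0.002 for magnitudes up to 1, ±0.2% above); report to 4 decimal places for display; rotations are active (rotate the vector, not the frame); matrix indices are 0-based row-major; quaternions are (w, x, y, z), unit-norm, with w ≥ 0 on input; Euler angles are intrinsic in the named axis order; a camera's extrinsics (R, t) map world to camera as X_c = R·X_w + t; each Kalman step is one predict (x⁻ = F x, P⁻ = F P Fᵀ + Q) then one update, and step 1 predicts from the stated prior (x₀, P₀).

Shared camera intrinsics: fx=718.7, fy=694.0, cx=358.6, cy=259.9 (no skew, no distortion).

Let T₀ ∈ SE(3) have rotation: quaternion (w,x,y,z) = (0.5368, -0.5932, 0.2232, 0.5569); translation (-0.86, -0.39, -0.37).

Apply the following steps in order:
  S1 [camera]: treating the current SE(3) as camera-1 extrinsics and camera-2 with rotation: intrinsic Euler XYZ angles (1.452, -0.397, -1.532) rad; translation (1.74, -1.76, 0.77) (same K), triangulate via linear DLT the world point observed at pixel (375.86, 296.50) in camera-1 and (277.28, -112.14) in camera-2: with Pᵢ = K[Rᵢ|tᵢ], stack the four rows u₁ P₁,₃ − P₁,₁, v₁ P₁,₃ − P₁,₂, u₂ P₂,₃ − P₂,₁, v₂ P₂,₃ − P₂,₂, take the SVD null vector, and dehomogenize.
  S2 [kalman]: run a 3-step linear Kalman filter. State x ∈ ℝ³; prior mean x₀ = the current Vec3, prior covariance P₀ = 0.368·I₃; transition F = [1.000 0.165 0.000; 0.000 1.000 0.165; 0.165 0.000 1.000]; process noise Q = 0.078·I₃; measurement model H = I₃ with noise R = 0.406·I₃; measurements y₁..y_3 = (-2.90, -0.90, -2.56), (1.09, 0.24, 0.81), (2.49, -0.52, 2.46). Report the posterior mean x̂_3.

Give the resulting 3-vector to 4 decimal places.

after S1 (triangulate): (-1.7708, -1.8915, 0.5373)
after S2 (kf_track): (0.4022, -0.3458, 0.7506)

result = (0.4022, -0.3458, 0.7506)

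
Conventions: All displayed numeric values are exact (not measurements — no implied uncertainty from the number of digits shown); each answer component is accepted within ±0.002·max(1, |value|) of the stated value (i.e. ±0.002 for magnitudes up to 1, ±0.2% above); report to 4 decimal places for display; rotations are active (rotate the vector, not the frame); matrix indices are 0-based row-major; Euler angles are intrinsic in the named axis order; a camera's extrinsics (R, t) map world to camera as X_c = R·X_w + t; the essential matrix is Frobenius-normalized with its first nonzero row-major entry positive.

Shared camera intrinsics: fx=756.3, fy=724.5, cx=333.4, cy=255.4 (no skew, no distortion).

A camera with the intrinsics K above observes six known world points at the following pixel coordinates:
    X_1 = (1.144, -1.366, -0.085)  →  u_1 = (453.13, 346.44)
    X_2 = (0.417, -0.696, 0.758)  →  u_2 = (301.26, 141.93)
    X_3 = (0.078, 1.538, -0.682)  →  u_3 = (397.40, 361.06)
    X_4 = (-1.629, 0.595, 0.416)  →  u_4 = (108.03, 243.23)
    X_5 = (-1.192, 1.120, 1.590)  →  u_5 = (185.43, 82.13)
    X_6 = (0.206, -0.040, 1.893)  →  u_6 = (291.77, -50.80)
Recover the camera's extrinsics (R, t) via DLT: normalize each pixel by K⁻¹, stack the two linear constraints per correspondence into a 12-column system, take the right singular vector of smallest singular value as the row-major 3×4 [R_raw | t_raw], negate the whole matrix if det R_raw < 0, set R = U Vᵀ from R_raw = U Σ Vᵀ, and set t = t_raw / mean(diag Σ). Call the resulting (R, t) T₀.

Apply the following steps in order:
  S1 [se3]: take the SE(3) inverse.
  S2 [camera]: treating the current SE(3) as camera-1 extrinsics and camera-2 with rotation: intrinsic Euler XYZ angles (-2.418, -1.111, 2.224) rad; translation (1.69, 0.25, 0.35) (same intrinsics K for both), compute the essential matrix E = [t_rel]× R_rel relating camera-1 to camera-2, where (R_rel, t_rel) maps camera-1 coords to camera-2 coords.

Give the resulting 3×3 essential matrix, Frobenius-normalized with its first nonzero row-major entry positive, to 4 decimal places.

matrix = [0.2295 0.1880 0.3707; 0.0547 0.0308 0.5580; -0.4793 -0.4225 0.2257]

source (pnp_recover): camera pose = R=[0.9313 0.3508 -0.0977; -0.0813 -0.0613 -0.9948; -0.3549 0.9345 -0.0286], t=(-0.2100, 0.2300, 4.1100)
after S1 (invert_se3): R=[0.9313 -0.0813 -0.3549; 0.3508 -0.0613 0.9345; -0.0977 -0.9948 -0.0286], t=(1.6731, -3.7529, 0.3258)
after S2 (essential): [0.2295 0.1880 0.3707; 0.0547 0.0308 0.5580; -0.4793 -0.4225 0.2257]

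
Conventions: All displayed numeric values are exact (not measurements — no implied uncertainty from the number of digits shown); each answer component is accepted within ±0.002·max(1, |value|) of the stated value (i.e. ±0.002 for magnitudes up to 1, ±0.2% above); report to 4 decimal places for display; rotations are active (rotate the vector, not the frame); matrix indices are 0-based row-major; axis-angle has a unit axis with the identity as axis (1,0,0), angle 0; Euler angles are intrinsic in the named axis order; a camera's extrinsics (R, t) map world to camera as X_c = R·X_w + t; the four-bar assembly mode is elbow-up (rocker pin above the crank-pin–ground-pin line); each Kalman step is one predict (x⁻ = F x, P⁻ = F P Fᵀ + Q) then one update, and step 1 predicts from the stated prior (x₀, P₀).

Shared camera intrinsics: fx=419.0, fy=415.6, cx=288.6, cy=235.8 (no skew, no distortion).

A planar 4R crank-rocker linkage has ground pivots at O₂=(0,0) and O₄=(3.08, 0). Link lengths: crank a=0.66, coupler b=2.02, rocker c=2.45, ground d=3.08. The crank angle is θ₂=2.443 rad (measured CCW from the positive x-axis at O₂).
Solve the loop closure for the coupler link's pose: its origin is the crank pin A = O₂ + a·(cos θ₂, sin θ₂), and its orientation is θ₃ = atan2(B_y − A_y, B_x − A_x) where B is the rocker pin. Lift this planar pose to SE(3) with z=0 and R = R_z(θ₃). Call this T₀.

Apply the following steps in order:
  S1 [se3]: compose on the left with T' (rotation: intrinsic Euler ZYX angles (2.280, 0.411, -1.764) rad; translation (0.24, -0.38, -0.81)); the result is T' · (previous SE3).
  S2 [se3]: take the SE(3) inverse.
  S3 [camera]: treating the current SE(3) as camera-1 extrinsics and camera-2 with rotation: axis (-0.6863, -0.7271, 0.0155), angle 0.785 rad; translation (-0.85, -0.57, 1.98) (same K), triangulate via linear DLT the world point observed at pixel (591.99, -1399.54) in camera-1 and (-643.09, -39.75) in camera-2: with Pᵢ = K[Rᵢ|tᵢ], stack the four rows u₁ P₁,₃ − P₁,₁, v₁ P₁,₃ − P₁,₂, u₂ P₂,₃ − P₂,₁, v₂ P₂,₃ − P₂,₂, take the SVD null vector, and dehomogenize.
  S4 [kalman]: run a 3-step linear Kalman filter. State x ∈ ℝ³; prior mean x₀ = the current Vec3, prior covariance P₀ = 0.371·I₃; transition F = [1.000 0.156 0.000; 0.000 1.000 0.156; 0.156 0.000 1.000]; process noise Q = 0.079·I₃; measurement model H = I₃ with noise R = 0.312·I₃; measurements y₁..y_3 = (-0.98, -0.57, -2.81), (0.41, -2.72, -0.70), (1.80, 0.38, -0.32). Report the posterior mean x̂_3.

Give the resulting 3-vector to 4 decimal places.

result = (0.4125, -0.6773, -0.8544)

source (fourbar_fk): coupler pose = R=[0.8328 -0.5536 0.0000; 0.5536 0.8328 0.0000; 0.0000 0.0000 1.0000], t=(-0.5054, 0.4245, 0.0000)
after S1 (compose_se3): R=[-0.2751 0.6645 -0.6948; 0.4838 -0.5288 -0.6973; -0.8308 -0.5280 -0.1760], t=(0.7120, -0.8048, -0.9900)
after S2 (invert_se3): R=[-0.2751 0.4838 -0.8308; 0.6645 -0.5288 -0.5280; -0.6948 -0.6973 -0.1760], t=(-0.2372, -1.4214, -0.2408)
after S3 (triangulate): (-1.5617, 0.3187, -0.1475)
after S4 (kf_track): (0.4125, -0.6773, -0.8544)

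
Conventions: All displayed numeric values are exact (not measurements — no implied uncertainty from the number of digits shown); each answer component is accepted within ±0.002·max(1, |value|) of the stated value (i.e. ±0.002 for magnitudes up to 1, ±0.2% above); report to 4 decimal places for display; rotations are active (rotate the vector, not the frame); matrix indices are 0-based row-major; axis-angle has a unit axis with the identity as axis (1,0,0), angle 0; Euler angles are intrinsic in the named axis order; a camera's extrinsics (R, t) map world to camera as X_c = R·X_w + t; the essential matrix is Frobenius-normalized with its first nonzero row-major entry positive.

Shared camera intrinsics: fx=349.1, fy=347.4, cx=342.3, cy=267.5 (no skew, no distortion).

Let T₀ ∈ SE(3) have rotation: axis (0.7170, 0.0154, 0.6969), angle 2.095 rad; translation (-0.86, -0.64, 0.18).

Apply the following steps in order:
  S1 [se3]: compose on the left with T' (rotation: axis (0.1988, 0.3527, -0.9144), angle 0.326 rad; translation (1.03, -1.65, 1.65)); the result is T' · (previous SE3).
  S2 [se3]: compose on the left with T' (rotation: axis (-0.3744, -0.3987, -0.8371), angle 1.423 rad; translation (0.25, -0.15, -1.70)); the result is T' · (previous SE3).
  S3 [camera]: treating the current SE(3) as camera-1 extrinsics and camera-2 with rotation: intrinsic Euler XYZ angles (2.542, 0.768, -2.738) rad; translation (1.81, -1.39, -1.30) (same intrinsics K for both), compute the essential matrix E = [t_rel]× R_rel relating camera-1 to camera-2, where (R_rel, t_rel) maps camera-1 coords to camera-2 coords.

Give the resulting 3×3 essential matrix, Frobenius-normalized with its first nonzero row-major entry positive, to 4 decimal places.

matrix = [0.2085 -0.2950 -0.6061; -0.2304 -0.0874 -0.0868; 0.6262 0.1703 0.1128]

after S1 (compose_se3): R=[0.5171 -0.6396 0.5688; 0.4536 -0.3588 -0.8158; 0.7258 0.6799 0.1045], t=(0.0423, -2.0263, 1.9039)
after S2 (compose_se3): R=[0.4791 -0.5999 -0.6408; 0.2413 0.7919 -0.5609; 0.8440 0.1141 0.5242], t=(-1.9165, 0.4941, -0.0800)
after S3 (essential): [0.2085 -0.2950 -0.6061; -0.2304 -0.0874 -0.0868; 0.6262 0.1703 0.1128]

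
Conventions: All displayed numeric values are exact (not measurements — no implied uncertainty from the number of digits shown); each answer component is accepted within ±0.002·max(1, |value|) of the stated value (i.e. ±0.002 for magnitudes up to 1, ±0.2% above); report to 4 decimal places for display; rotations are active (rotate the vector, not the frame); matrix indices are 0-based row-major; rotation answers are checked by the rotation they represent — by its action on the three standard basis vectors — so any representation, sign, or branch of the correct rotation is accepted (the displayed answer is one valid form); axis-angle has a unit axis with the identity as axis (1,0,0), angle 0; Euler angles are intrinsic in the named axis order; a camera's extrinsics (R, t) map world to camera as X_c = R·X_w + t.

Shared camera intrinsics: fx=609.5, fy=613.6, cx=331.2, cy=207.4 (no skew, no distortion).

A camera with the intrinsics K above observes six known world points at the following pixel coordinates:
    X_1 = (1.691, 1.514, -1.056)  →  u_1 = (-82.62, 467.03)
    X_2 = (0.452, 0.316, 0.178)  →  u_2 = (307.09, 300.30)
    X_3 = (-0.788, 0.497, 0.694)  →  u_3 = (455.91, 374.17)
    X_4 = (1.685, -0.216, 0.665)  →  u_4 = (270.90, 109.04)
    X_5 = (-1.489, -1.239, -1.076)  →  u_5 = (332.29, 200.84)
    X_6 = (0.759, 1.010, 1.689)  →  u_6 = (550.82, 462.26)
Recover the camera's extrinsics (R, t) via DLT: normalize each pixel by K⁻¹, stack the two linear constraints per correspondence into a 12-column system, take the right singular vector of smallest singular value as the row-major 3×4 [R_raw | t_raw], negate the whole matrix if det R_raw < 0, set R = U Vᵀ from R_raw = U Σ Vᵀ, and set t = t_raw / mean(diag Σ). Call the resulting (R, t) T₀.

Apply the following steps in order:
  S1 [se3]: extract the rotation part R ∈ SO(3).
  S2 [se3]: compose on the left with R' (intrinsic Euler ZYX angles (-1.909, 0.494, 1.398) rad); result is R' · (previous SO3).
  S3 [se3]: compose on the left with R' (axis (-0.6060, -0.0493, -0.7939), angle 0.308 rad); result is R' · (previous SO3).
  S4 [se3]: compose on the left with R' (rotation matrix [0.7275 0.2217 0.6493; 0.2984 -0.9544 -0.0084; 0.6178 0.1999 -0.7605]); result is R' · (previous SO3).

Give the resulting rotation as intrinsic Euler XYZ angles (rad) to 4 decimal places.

rotation (euler_xyz) = (-1.4447, -0.4204, -0.9022)

source (pnp_recover): camera pose = R=[-0.5011 -0.1615 0.8502; -0.3829 0.9224 -0.0505; -0.7761 -0.3508 -0.5240], t=(-0.0200, 0.4500, 4.2500)
after S1 (rot_of_se3): [-0.5011 -0.1615 0.8502; -0.3829 0.9224 -0.0505; -0.7761 -0.3508 -0.5240]
after S2 (compose_so3): [0.8858 0.3893 0.2524; 0.4128 -0.4126 -0.8120; -0.2120 0.8235 -0.5262]
after S3 (compose_so3): [0.9578 0.2842 0.0443; 0.1421 -0.3336 -0.9319; -0.2500 0.8989 -0.3599]
after S4 (compose_so3): [0.5659 0.7164 -0.4081; 0.1523 0.3956 0.9057; 0.8103 -0.5747 0.1148]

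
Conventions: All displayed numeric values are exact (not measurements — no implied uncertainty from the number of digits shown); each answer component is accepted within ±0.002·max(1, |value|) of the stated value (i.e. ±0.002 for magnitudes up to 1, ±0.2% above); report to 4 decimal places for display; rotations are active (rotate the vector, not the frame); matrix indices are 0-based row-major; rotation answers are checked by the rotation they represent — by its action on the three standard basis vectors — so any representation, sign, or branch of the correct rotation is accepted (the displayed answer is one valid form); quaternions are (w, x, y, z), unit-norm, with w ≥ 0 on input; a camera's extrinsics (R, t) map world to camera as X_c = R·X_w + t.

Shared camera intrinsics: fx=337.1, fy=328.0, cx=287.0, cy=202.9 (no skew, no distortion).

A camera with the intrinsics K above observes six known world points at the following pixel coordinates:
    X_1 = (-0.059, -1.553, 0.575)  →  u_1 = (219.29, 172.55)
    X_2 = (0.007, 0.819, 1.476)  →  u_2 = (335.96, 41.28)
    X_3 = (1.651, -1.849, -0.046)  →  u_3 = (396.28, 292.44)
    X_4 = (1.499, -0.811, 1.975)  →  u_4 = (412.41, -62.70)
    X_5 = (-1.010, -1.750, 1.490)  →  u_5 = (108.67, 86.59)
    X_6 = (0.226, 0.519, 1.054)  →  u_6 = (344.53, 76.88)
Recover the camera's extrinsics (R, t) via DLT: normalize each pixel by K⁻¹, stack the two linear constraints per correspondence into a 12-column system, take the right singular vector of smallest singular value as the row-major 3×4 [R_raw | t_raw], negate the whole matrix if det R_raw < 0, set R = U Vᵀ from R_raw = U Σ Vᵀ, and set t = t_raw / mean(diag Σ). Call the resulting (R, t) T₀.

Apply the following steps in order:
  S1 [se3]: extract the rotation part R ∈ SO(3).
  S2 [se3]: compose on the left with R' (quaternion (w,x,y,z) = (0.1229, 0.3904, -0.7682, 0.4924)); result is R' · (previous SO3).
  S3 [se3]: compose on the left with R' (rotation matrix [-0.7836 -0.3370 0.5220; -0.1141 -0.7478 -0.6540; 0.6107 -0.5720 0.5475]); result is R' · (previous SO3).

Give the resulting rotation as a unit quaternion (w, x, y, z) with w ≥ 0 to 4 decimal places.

rotation (quat) = (0.8710, 0.4184, -0.0327, -0.2554)

source (pnp_recover): camera pose = R=[0.7952 0.5758 -0.1901; 0.1054 -0.4399 -0.8918; -0.5972 0.6891 -0.4105], t=(0.4301, -0.4500, 4.3600)
after S1 (rot_of_se3): [0.7952 0.5758 -0.1901; 0.1054 -0.4399 -0.8918; -0.5972 0.6891 -0.4105]
after S2 (compose_so3): [-0.7215 0.0689 0.6889; 0.1505 -0.9556 0.2533; 0.6758 0.2865 0.6791]
after S3 (compose_so3): [0.8674 0.4175 -0.2707; -0.4722 0.5194 -0.7122; -0.1568 0.7456 0.6477]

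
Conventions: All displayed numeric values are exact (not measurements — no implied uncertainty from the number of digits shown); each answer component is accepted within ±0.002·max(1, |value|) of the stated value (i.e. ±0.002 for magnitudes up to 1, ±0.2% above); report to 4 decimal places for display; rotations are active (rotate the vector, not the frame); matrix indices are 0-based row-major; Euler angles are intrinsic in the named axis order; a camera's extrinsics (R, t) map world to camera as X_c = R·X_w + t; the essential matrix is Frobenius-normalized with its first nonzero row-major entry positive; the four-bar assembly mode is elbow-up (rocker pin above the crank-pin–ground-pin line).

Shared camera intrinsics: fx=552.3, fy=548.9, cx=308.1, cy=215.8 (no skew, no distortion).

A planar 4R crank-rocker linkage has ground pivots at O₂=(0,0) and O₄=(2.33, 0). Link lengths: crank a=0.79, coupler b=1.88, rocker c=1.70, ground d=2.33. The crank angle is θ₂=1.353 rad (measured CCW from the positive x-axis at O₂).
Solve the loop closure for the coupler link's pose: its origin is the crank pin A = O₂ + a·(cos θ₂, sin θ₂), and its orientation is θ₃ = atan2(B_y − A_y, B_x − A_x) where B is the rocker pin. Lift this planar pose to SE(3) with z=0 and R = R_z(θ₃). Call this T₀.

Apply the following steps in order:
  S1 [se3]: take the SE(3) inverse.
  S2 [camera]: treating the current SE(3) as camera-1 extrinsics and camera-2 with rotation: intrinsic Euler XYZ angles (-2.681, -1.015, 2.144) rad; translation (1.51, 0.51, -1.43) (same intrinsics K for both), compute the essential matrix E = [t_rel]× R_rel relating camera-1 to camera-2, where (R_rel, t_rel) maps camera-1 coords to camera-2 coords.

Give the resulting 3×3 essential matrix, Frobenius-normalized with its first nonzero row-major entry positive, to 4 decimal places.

matrix = [0.1828 -0.3974 0.0252; 0.0737 0.3274 -0.5758; 0.3222 -0.3880 -0.3309]

source (fourbar_fk): coupler pose = R=[0.8899 -0.4562 0.0000; 0.4562 0.8899 0.0000; 0.0000 0.0000 1.0000], t=(0.1707, 0.7713, 0.0000)
after S1 (invert_se3): R=[0.8899 0.4562 0.0000; -0.4562 0.8899 0.0000; 0.0000 0.0000 1.0000], t=(-0.5038, -0.6085, 0.0000)
after S2 (essential): [0.1828 -0.3974 0.0252; 0.0737 0.3274 -0.5758; 0.3222 -0.3880 -0.3309]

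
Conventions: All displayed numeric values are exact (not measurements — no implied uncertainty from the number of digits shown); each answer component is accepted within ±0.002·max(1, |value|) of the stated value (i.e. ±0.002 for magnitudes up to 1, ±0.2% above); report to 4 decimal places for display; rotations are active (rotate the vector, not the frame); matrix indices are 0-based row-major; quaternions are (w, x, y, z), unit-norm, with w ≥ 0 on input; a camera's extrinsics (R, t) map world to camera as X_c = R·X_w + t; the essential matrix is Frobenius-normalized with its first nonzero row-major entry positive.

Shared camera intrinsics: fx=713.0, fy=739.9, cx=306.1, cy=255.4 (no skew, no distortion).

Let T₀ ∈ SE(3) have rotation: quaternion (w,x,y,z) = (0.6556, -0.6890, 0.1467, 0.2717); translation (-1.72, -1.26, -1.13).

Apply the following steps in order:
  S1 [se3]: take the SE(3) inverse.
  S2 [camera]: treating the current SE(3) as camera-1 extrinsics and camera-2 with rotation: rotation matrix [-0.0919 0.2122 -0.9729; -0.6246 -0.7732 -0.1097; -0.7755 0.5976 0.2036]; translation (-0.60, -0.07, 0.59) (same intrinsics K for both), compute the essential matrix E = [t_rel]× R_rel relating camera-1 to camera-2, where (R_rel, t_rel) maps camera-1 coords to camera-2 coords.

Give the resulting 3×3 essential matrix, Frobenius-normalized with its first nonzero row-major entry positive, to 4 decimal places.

after S1 (invert_se3): R=[0.8093 0.1541 -0.5668; -0.5585 -0.0972 -0.8238; -0.1821 0.9833 0.0074], t=(0.9457, -2.0140, 0.9341)
after S2 (essential): [0.2540 0.0146 -0.6491; -0.2220 -0.2125 0.0241; 0.3908 0.4688 0.2153]

matrix = [0.2540 0.0146 -0.6491; -0.2220 -0.2125 0.0241; 0.3908 0.4688 0.2153]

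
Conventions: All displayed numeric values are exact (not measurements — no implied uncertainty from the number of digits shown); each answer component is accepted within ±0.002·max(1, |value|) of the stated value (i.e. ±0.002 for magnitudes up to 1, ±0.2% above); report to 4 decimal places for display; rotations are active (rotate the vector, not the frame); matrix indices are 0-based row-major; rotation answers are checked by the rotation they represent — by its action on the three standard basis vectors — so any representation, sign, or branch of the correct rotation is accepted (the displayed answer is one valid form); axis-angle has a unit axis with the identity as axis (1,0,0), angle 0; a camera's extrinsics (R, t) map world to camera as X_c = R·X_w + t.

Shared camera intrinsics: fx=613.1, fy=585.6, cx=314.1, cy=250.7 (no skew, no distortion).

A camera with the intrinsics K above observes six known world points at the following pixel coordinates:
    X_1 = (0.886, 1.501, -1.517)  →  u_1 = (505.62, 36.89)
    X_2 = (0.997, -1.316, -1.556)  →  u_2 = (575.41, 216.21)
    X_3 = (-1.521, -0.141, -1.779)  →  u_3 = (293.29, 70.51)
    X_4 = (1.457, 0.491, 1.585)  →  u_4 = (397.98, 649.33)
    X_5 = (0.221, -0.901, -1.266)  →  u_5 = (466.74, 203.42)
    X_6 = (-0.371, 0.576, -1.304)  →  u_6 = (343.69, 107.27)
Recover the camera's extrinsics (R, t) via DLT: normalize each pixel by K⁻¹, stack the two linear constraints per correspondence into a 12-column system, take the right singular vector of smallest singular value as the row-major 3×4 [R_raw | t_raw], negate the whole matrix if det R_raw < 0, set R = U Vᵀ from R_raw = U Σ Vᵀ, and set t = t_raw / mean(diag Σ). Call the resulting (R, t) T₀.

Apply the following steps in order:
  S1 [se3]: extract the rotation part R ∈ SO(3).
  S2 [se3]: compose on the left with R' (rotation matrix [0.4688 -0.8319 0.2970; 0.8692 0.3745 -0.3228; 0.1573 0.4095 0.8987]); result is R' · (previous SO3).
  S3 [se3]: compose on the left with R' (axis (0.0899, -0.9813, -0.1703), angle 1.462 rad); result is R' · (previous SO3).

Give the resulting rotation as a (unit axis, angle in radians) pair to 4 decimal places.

source (pnp_recover): camera pose = R=[0.7903 -0.4368 -0.4297; 0.3478 -0.2575 0.9015; -0.5044 -0.8619 -0.0516], t=(0.1901, 0.4100, 4.4998)
after S1 (rot_of_se3): [0.7903 -0.4368 -0.4297; 0.3478 -0.2575 0.9015; -0.5044 -0.8619 -0.0516]
after S2 (compose_so3): [-0.0687 -0.2465 -0.9667; 0.9800 -0.1979 -0.0192; -0.1865 -0.9487 0.2552]
after S3 (compose_so3): [0.2654 0.8919 -0.3661; 0.9536 -0.1867 0.2363; 0.1424 -0.4118 -0.9001]

rotation (axis_angle) = ((-0.7846, -0.6155, 0.0746), 2.7158)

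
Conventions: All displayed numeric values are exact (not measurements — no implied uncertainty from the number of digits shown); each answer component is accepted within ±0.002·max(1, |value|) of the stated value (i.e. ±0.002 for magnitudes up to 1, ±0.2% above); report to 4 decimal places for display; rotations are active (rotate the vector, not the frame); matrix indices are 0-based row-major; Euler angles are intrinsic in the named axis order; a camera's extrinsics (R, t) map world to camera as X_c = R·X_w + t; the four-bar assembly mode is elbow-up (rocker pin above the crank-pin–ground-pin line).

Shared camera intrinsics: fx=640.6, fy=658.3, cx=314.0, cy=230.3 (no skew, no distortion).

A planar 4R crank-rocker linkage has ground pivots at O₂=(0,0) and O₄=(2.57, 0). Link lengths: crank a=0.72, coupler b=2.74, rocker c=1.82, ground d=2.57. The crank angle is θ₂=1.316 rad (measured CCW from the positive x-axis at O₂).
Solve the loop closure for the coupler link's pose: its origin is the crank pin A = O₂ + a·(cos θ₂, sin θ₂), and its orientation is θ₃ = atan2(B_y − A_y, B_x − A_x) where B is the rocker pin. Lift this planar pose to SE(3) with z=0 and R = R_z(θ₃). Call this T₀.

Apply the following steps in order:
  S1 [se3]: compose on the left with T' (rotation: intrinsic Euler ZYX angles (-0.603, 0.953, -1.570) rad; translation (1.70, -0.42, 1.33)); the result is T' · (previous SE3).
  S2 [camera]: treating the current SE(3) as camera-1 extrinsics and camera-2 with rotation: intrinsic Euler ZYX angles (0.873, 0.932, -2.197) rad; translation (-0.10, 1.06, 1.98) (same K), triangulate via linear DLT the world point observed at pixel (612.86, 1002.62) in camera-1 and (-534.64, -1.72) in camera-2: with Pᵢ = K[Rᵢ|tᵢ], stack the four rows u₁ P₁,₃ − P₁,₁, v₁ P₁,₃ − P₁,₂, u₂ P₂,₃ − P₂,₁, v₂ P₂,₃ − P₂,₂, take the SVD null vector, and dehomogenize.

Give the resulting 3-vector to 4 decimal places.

source (fourbar_fk): coupler pose = R=[0.9127 -0.4087 0.0000; 0.4087 0.9127 0.0000; 0.0000 0.0000 1.0000], t=(0.1815, 0.6968, 0.0000)
after S1 (compose_se3): R=[0.1612 -0.8073 0.5677; -0.1106 0.5568 0.8233; -0.9807 -0.1955 0.0005], t=(1.3191, -0.1571, 0.7785)
after S2 (triangulate): (-1.6573, 1.4761, 1.9854)

result = (-1.6573, 1.4761, 1.9854)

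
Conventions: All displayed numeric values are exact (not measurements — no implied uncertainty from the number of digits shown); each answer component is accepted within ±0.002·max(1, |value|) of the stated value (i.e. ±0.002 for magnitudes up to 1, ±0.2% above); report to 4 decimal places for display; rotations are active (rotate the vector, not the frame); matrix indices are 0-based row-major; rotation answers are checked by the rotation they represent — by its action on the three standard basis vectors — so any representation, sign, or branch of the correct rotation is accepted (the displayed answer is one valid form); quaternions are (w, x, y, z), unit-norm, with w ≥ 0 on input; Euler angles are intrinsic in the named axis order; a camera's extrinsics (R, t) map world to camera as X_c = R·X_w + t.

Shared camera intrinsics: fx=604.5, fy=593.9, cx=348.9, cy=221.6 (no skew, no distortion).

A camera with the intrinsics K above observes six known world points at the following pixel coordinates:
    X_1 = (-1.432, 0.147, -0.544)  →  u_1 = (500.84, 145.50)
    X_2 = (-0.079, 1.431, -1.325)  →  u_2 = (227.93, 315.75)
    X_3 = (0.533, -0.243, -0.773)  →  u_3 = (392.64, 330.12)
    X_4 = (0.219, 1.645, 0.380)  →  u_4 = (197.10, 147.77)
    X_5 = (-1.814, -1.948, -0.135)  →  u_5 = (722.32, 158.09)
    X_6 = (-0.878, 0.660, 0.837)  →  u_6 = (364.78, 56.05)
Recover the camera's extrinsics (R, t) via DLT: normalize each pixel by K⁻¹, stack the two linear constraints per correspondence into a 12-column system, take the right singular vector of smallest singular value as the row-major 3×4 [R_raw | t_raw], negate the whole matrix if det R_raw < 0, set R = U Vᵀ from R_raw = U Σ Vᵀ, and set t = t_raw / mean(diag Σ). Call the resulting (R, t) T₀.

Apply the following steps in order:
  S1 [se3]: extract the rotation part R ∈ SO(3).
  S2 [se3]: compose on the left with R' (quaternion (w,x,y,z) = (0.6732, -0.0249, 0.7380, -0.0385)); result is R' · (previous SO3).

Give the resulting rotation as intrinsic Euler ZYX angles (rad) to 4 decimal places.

rotation (euler_zyx) = (0.7238, -0.3795, 1.4616)

source (pnp_recover): camera pose = R=[-0.4861 -0.8692 -0.0901; 0.5896 -0.2502 -0.7680; 0.6450 -0.4264 0.6341], t=(0.3500, -0.0300, 5.1800)
after S1 (rot_of_se3): [-0.4861 -0.8692 -0.0901; 0.5896 -0.2502 -0.7680; 0.6450 -0.4264 0.6341]
after S2 (compose_so3): [0.6960 -0.3481 0.6281; 0.6151 -0.1622 -0.7716; 0.3704 0.9233 0.1013]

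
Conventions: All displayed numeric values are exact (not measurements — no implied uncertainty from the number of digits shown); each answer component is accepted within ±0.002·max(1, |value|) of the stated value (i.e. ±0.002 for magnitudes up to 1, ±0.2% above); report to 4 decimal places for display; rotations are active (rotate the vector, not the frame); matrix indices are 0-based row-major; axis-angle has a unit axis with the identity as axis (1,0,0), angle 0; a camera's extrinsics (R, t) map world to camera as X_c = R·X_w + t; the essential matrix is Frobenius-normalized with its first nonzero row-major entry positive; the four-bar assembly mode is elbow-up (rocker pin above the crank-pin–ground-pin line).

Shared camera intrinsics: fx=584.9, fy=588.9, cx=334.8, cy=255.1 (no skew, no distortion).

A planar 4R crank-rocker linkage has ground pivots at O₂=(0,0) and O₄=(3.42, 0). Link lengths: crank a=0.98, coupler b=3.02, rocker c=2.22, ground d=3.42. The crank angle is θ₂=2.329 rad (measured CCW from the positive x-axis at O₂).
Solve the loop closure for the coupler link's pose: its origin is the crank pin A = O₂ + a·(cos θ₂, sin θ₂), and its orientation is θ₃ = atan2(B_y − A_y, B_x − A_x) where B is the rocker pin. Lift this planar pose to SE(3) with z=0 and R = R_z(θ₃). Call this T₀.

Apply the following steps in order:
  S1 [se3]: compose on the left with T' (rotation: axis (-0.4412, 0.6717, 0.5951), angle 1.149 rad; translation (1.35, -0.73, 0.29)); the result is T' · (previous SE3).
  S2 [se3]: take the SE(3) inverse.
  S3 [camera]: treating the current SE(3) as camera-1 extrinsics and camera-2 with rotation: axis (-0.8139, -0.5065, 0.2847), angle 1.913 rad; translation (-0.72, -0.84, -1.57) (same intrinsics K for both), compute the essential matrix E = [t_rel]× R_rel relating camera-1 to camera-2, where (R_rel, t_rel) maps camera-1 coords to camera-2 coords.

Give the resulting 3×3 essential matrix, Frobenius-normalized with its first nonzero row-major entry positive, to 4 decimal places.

source (fourbar_fk): coupler pose = R=[0.9312 -0.3646 0.0000; 0.3646 0.9312 0.0000; 0.0000 0.0000 1.0000], t=(-0.6739, 0.7116, 0.0000)
after S1 (compose_se3): R=[0.2265 -0.8597 0.4578; 0.5890 0.4952 0.6386; -0.7757 0.1250 0.6186], t=(0.4858, -0.4970, 0.6890)
after S2 (invert_se3): R=[0.2265 0.5890 -0.7757; -0.8597 0.4952 0.1250; 0.4578 0.6386 0.6186], t=(0.7172, 0.5776, -0.3312)
after S3 (essential): [0.1220 0.3045 -0.3870; 0.6294 0.1008 0.3054; -0.1456 -0.3003 0.3630]

matrix = [0.1220 0.3045 -0.3870; 0.6294 0.1008 0.3054; -0.1456 -0.3003 0.3630]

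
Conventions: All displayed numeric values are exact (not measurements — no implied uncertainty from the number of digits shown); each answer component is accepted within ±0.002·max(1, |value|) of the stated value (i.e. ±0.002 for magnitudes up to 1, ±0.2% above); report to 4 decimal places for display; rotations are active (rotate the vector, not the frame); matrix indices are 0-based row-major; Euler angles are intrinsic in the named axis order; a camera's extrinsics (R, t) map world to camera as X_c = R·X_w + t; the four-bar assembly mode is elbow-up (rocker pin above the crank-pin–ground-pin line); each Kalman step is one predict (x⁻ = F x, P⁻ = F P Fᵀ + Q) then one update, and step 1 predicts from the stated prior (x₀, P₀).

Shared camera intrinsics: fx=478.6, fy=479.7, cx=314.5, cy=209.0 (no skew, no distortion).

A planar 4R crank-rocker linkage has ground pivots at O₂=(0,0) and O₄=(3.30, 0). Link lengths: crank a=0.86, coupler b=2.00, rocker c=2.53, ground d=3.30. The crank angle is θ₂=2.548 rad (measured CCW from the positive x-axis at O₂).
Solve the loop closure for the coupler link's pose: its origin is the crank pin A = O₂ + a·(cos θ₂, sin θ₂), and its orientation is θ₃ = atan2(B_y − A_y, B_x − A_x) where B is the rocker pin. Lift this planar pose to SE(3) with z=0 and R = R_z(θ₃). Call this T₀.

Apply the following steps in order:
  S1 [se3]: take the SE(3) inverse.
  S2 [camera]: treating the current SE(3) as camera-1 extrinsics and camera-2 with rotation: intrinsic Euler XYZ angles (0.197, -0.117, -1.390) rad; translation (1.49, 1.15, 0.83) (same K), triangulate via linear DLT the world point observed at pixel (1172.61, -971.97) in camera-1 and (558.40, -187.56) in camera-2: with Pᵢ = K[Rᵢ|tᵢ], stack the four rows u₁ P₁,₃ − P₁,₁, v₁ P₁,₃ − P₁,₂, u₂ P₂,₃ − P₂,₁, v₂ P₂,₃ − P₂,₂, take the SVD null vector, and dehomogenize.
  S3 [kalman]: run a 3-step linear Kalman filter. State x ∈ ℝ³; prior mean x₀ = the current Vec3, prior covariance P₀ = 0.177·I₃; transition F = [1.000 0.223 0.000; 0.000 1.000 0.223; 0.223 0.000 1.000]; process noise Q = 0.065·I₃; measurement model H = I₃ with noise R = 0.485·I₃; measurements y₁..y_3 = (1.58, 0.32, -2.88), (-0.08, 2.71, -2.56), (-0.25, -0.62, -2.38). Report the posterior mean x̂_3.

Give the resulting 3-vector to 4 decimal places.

result = (0.4414, -0.2831, -1.0787)

source (fourbar_fk): coupler pose = R=[0.9161 -0.4009 0.0000; 0.4009 0.9161 0.0000; 0.0000 0.0000 1.0000], t=(-0.7129, 0.4810, 0.0000)
after S1 (invert_se3): R=[0.9161 0.4009 0.0000; -0.4009 0.9161 0.0000; 0.0000 0.0000 1.0000], t=(0.4602, -0.7265, 0.0000)
after S2 (triangulate): (1.9419, -1.0703, 1.0096)
after S3 (kf_track): (0.4414, -0.2831, -1.0787)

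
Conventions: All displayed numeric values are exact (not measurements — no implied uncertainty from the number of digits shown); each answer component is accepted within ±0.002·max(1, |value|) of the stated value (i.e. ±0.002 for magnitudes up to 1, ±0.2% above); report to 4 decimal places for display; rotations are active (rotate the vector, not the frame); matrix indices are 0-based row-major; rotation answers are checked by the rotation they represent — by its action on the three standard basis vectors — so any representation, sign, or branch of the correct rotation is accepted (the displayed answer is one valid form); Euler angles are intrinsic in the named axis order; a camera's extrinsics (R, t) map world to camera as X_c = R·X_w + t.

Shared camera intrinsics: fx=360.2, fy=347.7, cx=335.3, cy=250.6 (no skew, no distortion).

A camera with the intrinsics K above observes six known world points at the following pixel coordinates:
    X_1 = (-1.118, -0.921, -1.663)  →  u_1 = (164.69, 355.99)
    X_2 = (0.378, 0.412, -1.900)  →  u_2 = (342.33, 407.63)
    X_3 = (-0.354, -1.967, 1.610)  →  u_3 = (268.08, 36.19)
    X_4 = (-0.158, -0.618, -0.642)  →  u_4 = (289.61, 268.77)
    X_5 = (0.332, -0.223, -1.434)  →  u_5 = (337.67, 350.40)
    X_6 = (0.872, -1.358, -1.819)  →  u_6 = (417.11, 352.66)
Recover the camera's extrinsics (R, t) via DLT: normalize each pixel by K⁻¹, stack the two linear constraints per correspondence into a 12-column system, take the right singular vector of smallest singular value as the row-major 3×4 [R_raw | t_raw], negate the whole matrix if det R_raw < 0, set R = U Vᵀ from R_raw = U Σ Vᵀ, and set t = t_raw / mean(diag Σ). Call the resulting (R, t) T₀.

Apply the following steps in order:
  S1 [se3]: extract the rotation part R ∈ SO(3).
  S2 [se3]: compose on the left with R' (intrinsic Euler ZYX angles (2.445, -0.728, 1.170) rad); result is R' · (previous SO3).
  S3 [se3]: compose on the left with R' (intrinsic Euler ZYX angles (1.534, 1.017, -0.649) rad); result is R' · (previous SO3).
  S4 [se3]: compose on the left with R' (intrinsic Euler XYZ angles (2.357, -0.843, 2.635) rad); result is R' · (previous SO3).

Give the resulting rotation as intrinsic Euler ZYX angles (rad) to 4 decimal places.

rotation (euler_zyx) = (-1.4549, 1.1125, -1.1722)

source (pnp_recover): camera pose = R=[0.9996 -0.0091 -0.0284; -0.0188 0.5497 -0.8352; 0.0232 0.8353 0.5493], t=(-0.3501, 0.0001, 4.6901)
after S1 (rot_of_se3): [0.9996 -0.0091 -0.0284; -0.0188 0.5497 -0.8352; 0.0232 0.8353 0.5493]
after S2 (compose_so3): [-0.5581 0.7857 0.2667; 0.5043 0.0659 0.8610; 0.6589 0.6151 -0.4330]
after S3 (compose_so3): [-0.8034 -0.3947 -0.4459; -0.0768 0.8112 -0.5797; 0.5905 -0.4315 -0.6820]
after S4 (compose_so3): [0.0512 0.2899 0.9557; -0.4394 0.8659 -0.2391; -0.8968 -0.4077 0.1717]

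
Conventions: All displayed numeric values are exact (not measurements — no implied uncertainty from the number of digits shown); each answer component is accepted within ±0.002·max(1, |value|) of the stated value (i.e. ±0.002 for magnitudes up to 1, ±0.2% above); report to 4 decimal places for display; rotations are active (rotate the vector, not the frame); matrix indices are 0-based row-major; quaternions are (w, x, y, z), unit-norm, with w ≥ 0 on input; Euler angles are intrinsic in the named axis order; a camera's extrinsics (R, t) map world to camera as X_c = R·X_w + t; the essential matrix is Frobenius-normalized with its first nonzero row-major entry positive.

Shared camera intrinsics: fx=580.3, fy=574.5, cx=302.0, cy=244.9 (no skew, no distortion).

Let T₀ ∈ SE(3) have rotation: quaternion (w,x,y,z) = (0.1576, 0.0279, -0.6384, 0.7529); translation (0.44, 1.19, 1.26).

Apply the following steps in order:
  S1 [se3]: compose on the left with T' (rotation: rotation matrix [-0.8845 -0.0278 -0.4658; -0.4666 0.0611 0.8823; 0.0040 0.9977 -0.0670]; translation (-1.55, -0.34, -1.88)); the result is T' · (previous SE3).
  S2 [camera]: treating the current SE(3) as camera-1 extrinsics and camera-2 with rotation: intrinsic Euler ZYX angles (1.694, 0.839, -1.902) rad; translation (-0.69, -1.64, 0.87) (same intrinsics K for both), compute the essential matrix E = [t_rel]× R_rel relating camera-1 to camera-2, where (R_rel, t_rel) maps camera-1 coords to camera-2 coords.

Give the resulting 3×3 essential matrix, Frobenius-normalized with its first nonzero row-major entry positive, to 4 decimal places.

matrix = [0.5124 0.4166 0.1618; 0.1274 0.2392 -0.3947; 0.0760 -0.0996 0.5411]

after S1 (compose_se3): R=[0.7202 0.6888 0.0823; 0.6696 -0.7213 0.1768; 0.1812 -0.0722 -0.9808], t=(-2.5591, 0.6392, -0.7754)
after S2 (essential): [0.5124 0.4166 0.1618; 0.1274 0.2392 -0.3947; 0.0760 -0.0996 0.5411]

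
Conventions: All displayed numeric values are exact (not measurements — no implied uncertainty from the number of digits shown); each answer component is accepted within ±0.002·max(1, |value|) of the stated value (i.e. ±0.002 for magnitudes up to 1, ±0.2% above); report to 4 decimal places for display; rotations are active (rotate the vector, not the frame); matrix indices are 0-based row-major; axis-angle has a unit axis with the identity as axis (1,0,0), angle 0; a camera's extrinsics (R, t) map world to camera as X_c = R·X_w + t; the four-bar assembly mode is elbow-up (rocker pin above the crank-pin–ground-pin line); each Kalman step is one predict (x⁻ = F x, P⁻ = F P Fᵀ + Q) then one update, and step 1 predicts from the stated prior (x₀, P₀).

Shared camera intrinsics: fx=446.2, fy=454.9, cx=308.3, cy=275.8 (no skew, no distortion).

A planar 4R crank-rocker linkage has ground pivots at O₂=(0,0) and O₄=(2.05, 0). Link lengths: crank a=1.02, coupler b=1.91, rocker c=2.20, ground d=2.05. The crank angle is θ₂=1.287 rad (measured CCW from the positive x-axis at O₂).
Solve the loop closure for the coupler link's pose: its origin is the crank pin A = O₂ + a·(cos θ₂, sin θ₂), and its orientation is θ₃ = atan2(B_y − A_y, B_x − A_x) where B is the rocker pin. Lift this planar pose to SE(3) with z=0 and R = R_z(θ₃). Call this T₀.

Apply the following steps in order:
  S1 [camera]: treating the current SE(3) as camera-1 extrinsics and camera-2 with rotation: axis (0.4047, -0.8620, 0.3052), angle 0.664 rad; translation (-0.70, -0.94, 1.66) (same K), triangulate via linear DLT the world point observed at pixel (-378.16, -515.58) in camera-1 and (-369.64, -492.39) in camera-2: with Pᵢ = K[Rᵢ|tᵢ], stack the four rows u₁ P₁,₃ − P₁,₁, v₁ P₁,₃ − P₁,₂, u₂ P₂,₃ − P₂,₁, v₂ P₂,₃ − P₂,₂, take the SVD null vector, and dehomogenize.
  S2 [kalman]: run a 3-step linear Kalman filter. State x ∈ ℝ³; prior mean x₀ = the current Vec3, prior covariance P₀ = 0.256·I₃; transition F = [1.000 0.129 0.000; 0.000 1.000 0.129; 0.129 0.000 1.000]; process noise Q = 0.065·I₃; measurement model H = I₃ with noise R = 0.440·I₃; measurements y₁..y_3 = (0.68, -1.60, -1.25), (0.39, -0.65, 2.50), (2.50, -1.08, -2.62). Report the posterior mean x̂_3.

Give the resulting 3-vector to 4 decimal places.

source (fourbar_fk): coupler pose = R=[0.7768 -0.6297 0.0000; 0.6297 0.7768 0.0000; 0.0000 0.0000 1.0000], t=(0.2856, 0.9792, 0.0000)
after S1 (triangulate): (-1.1356, -0.6304, 0.1297)
after S2 (kf_track): (0.5816, -0.8592, -0.4358)

result = (0.5816, -0.8592, -0.4358)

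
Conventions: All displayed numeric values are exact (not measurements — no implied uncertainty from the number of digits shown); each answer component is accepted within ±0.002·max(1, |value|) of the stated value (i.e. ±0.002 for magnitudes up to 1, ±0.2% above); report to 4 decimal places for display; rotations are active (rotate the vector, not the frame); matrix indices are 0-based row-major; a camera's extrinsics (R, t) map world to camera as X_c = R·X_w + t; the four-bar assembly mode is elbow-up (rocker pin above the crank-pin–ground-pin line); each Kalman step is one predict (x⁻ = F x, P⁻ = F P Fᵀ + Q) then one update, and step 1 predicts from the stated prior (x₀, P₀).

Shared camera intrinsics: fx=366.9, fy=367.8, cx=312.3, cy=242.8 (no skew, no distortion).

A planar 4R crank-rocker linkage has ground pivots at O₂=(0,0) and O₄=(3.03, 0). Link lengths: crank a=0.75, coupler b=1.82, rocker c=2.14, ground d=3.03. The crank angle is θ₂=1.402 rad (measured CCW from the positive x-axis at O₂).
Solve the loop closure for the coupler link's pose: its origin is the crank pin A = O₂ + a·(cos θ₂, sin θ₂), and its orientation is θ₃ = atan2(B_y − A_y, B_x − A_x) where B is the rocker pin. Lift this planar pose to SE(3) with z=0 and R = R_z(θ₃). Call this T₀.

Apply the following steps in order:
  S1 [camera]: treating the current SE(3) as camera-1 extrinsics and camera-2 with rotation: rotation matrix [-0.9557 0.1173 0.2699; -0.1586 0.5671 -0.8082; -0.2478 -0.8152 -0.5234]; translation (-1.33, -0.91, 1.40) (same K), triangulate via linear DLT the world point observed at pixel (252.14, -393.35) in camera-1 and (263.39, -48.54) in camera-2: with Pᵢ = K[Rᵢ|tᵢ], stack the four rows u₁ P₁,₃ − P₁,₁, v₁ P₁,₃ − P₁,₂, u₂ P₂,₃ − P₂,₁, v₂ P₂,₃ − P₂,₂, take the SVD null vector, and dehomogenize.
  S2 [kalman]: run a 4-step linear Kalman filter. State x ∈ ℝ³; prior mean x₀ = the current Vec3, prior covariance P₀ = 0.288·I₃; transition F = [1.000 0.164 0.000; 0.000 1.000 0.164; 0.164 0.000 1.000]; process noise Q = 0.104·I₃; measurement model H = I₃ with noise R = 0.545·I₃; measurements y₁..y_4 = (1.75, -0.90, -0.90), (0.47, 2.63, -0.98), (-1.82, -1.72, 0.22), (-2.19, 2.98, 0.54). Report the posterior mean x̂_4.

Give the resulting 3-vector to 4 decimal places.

source (fourbar_fk): coupler pose = R=[0.8597 -0.5108 0.0000; 0.5108 0.8597 0.0000; 0.0000 0.0000 1.0000], t=(0.1260, 0.7393, 0.0000)
after S1 (triangulate): (-1.0556, -1.3514, 0.5560)
after S2 (kf_track): (-1.0506, 0.7051, 0.0711)

result = (-1.0506, 0.7051, 0.0711)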